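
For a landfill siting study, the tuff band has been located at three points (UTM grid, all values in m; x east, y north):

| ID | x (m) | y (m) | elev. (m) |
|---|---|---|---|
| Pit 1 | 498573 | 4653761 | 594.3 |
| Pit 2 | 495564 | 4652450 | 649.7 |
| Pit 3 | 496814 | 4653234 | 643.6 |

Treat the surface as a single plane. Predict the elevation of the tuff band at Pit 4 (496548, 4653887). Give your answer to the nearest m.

Let the plane be z = a·x + b·y + c.
Pit 2−Pit 1: −3009a − 1311b = 55.4;  Pit 3−Pit 1: −1759a − 527b = 49.3.
Solving gives a = −0.04919645, b = 0.07065761.
Then c = 594.3 − a·498573 − b·4653761 = −303701.30.
At (496548, 4653887): z = −24428.4 + 328832.5 − 303701.30 = 702.8 m.

703 m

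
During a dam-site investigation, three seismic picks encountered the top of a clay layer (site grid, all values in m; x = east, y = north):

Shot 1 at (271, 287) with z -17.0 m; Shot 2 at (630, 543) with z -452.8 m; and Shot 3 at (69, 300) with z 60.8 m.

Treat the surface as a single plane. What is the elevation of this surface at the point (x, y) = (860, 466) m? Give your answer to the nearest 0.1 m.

-475.1 m

Let the plane be z = a·x + b·y + c.
Shot 2−Shot 1: 359a + 256b = −435.8;  Shot 3−Shot 1: −202a + 13b = 77.8.
Solving gives a = −0.45375, b = −1.06602.
Then c = -17 − a·271 − b·287 = 411.92.
At (860, 466): z = −390.2 − 496.8 + 411.92 = -475.1 m.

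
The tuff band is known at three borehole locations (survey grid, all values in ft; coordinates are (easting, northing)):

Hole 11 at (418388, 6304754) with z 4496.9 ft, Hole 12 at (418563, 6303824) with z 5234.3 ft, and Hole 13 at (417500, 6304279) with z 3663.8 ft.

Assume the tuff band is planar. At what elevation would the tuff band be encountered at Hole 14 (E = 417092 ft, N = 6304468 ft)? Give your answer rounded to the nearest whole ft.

Two edge vectors: Hole 11→Hole 12 = (175, -930, 737.4), Hole 11→Hole 13 = (-888, -475, -833.1).
Normal n = (Hole 11→Hole 12) × (Hole 11→Hole 13) = (1125048, -509018.7, -908965).
So ∂z/∂E = −n_x/n_z = 1.23772422 and ∂z/∂N = −n_y/n_z = −0.55999813.
Intercept c from Hole 11: 4496.9 − 517848.96 + 3530650.45 = 3017298.39.
At (417092, 6304468): z = 516244.9 − 3530490.3 + 3017298.39 = 3053.0 ft.

3053 ft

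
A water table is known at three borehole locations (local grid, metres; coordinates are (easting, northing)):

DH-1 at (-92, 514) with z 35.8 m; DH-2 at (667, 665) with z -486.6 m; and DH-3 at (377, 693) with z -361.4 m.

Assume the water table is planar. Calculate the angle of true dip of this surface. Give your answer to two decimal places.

45.28°

Two edge vectors: DH-1→DH-2 = (759, 151, -522.4), DH-1→DH-3 = (469, 179, -397.2).
Normal n = (DH-1→DH-2) × (DH-1→DH-3) = (33532.4, 56469.2, 65042).
So ∂z/∂E = −n_x/n_z = −0.51555 and ∂z/∂N = −n_y/n_z = −0.86820.
Gradient magnitude |∇z| = √(a² + b²) = √(0.26579 + 0.75376) = 1.00973.
True dip = arctan(1.00973) = 45.28°, dipping toward NNE (azimuth ≈ 031°).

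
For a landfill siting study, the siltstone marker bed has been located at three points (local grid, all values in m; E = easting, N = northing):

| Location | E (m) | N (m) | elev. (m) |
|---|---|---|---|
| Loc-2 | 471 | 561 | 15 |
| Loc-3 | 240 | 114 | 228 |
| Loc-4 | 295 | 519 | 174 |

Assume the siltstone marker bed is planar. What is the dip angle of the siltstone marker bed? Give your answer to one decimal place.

42.0°

Two edge vectors: Loc-2→Loc-3 = (-231, -447, 213), Loc-2→Loc-4 = (-176, -42, 159).
Normal n = (Loc-2→Loc-3) × (Loc-2→Loc-4) = (-62127, -759, -68970).
So ∂z/∂E = −n_x/n_z = −0.90078 and ∂z/∂N = −n_y/n_z = −0.01100.
Gradient magnitude |∇z| = √(a² + b²) = √(0.81141 + 0.00012) = 0.90085.
True dip = arctan(0.90085) = 42.0°, dipping toward E (azimuth ≈ 089°).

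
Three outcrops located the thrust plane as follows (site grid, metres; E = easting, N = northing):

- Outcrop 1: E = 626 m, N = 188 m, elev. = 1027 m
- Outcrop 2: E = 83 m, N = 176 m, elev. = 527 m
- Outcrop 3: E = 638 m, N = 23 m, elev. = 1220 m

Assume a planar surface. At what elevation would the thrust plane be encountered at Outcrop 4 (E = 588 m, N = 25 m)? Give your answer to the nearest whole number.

1171 m

Let the plane be z = a·E + b·N + c.
Outcrop 2−Outcrop 1: −543a − 12b = −500;  Outcrop 3−Outcrop 1: 12a − 165b = 193.
Solving gives a = 0.94514, b = −1.10096.
Then c = 1027 − a·626 − b·188 = 642.32.
At (588, 25): z = 555.7 − 27.5 + 642.32 = 1170.5 m.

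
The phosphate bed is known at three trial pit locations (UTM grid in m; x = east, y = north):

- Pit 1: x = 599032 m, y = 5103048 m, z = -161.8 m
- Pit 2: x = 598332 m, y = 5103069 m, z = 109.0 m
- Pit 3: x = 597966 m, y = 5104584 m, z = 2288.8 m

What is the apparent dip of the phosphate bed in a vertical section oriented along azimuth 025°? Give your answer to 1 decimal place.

47.3°

Let the plane be z = a·x + b·y + c.
Pit 2−Pit 1: −700a + 21b = 270.8;  Pit 3−Pit 1: −1066a + 1536b = 2450.6.
Solving gives a = −0.34620, b = 1.35517.
Unit vector along 025° is (sin 25°, cos 25°) = (0.4226, 0.9063).
Slope in that direction = a·(0.4226) + b·(0.9063) = 1.08189.
Apparent dip = arctan|1.08189| = 47.3° (true dip is 54.4°, so apparent ≤ true as expected).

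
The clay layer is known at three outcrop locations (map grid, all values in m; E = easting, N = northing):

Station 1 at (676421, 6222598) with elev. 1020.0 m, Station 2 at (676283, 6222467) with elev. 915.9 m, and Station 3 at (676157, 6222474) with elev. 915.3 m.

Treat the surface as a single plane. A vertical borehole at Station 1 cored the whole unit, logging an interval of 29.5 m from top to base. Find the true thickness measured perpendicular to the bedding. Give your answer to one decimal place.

Let the plane be z = a·E + b·N + c.
Station 2−Station 1: −138a − 131b = −104.1;  Station 3−Station 1: −264a − 124b = −104.7.
Solving gives a = 0.04621, b = 0.74598.
|∇z| = √(a²+b²) = 0.74741, so dip δ = arctan(0.74741) = 36.77°.
True thickness = vertical thickness × cos δ = 29.5 × cos 36.77° = 23.6 m.

23.6 m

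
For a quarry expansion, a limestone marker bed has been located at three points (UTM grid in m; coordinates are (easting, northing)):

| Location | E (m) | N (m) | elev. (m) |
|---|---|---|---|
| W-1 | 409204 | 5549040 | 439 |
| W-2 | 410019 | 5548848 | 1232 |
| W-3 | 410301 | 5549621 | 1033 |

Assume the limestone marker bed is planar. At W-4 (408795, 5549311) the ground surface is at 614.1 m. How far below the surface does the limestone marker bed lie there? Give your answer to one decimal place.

671.5 m

Two edge vectors: W-1→W-2 = (815, -192, 793), W-1→W-3 = (1097, 581, 594).
Normal n = (W-1→W-2) × (W-1→W-3) = (-574781, 385811, 684139).
So ∂z/∂E = −n_x/n_z = 0.840152367 and ∂z/∂N = −n_y/n_z = −0.563936568.
Intercept c from W-1: 439 − 343793.71 + 3129306.58 = 2785951.87.
At (408795, 5549311): z_contact = 343450.09 − 3129459.40 + 2785951.87 = -57.45 m.
Depth below ground = 614.1 − (-57.45) = 671.5 m.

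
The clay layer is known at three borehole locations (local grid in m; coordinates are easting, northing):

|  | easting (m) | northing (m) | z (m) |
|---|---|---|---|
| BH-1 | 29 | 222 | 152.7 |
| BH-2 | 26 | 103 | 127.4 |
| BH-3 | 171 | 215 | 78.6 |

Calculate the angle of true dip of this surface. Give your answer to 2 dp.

Let the plane be z = a·easting + b·northing + c.
BH-2−BH-1: −3a − 119b = −25.3;  BH-3−BH-1: 142a − 7b = −74.1.
Solving gives a = −0.51072, b = 0.22548.
Gradient magnitude |∇z| = √(a² + b²) = √(0.26083 + 0.05084) = 0.55828.
True dip = arctan(0.55828) = 29.17°, dipping toward ESE (azimuth ≈ 114°).

29.17°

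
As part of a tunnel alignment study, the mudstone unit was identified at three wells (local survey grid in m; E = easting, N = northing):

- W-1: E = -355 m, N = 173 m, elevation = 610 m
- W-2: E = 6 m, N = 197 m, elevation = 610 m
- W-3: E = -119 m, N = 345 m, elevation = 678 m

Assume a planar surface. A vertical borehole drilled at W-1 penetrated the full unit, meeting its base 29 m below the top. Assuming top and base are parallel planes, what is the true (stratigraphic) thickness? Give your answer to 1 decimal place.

Two edge vectors: W-1→W-2 = (361, 24, 0), W-1→W-3 = (236, 172, 68).
Normal n = (W-1→W-2) × (W-1→W-3) = (1632, -24548, 56428).
So ∂z/∂E = −n_x/n_z = −0.02892 and ∂z/∂N = −n_y/n_z = 0.43503.
|∇z| = √(a²+b²) = 0.43599, so dip δ = arctan(0.43599) = 23.56°.
True thickness = vertical thickness × cos δ = 29 × cos 23.56° = 26.6 m.

26.6 m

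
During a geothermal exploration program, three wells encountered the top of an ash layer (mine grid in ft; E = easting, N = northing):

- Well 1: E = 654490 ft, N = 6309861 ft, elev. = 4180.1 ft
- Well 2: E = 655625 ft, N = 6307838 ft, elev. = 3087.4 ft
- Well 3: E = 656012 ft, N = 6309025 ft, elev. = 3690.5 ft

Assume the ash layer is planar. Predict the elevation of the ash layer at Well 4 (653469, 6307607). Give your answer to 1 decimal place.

3045.2 ft

Let the plane be z = a·E + b·N + c.
Well 2−Well 1: 1135a − 2023b = −1092.7;  Well 3−Well 1: 1522a − 836b = −489.6.
Solving gives a = −0.036130669, b = 0.519867371.
Then c = 4180.1 − a·654490 − b·6309861 = −3252463.59.
At (653469, 6307607): z = −23610.3 + 3279119.1 − 3252463.59 = 3045.2 ft.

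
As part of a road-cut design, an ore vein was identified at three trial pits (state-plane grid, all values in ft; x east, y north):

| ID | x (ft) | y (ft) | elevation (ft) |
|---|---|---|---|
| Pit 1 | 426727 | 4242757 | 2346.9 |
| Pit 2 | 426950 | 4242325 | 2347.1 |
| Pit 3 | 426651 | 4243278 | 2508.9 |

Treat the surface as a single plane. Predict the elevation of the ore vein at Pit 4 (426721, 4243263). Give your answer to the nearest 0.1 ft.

2561.3 ft

Two edge vectors: Pit 1→Pit 2 = (223, -432, 0.2), Pit 1→Pit 3 = (-76, 521, 162).
Normal n = (Pit 1→Pit 2) × (Pit 1→Pit 3) = (-70088.2, -36141.2, 83351).
So ∂z/∂x = −n_x/n_z = 0.840880133 and ∂z/∂y = −n_y/n_z = 0.433602476.
Intercept c from Pit 1: 2346.9 − 358826.26 − 1839669.94 = −2196149.30.
At (426721, 4243263): z = 358821.2 + 1839889.3 − 2196149.30 = 2561.3 ft.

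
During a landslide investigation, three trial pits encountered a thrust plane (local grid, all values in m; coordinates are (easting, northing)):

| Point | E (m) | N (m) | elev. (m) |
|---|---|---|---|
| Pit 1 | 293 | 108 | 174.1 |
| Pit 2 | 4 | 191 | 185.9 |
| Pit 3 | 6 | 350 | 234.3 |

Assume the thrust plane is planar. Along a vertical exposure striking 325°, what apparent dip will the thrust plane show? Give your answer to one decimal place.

Let the plane be z = a·E + b·N + c.
Pit 2−Pit 1: −289a + 83b = 11.8;  Pit 3−Pit 1: −287a + 242b = 60.2.
Solving gives a = 0.04643, b = 0.30382.
Unit vector along 325° is (sin 325°, cos 325°) = (-0.5736, 0.8192).
Slope in that direction = a·(-0.5736) + b·(0.8192) = 0.22225.
Apparent dip = arctan|0.22225| = 12.5° (true dip is 17.1°, so apparent ≤ true as expected).

12.5°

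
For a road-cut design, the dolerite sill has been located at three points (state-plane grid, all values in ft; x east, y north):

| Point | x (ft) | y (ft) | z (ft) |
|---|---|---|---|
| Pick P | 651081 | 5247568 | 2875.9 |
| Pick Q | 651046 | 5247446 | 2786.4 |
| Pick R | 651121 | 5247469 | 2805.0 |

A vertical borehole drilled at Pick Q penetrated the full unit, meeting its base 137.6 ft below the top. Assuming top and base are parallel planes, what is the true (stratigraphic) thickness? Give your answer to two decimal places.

Let the plane be z = a·x + b·y + c.
Pick Q−Pick P: −35a − 122b = −89.5;  Pick R−Pick P: 40a − 99b = −70.9.
Solving gives a = 0.02525, b = 0.72636.
|∇z| = √(a²+b²) = 0.72680, so dip δ = arctan(0.72680) = 36.01°.
True thickness = vertical thickness × cos δ = 137.6 × cos 36.01° = 111.31 ft.

111.31 ft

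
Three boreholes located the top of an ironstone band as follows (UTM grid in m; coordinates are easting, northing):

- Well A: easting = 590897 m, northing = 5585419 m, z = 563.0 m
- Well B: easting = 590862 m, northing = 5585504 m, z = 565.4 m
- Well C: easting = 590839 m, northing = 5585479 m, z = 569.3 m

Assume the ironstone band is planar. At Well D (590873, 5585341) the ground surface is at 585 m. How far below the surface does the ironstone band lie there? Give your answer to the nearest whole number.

Two edge vectors: Well A→Well B = (-35, 85, 2.4), Well A→Well C = (-58, 60, 6.3).
Normal n = (Well A→Well B) × (Well A→Well C) = (391.5, 81.3, 2830).
So ∂z/∂easting = −n_x/n_z = −0.13833922 and ∂z/∂northing = −n_y/n_z = −0.02872792.
Intercept c from Well A: 563 + 81744.23 + 160457.44 = 242764.67.
At (590873, 5585341): z_contact = −81740.9 − 160455.2 + 242764.67 = 568.6 m.
Depth below ground = 585 − 568.6 = 16 m.

16 m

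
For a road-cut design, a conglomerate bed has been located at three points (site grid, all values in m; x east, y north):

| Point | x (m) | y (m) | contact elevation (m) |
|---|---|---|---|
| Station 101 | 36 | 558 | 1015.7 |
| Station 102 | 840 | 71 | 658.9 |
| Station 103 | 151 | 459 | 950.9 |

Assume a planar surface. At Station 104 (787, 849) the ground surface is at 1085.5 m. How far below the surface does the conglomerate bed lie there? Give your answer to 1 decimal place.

Let the plane be z = a·x + b·y + c.
Station 102−Station 101: 804a − 487b = −356.8;  Station 103−Station 101: 115a − 99b = −64.8.
Solving gives a = −0.15962, b = 0.46913.
Then c = 1015.7 − a·36 − b·558 = 759.67.
At (787, 849): z_contact = −125.62 + 398.29 + 759.67 = 1032.34 m.
Depth below ground = 1085.5 − 1032.34 = 53.2 m.

53.2 m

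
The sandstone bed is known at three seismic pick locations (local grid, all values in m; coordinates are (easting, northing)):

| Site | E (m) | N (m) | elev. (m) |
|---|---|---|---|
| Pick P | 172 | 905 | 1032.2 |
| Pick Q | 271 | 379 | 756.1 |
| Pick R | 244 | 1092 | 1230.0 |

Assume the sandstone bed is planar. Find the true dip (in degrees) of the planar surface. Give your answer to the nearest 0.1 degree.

49.3°

Two edge vectors: Pick P→Pick Q = (99, -526, -276.1), Pick P→Pick R = (72, 187, 197.8).
Normal n = (Pick P→Pick Q) × (Pick P→Pick R) = (-52412.1, -39461.4, 56385).
So ∂z/∂E = −n_x/n_z = 0.92954 and ∂z/∂N = −n_y/n_z = 0.69986.
Gradient magnitude |∇z| = √(a² + b²) = √(0.86404 + 0.48980) = 1.16355.
True dip = arctan(1.16355) = 49.3°, dipping toward SW (azimuth ≈ 233°).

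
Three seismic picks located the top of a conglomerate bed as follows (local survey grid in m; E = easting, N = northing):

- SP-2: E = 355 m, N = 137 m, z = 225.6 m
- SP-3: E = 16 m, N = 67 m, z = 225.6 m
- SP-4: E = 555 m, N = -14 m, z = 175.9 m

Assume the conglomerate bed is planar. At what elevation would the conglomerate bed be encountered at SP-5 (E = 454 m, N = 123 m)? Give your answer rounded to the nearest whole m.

Two edge vectors: SP-2→SP-3 = (-339, -70, 0), SP-2→SP-4 = (200, -151, -49.7).
Normal n = (SP-2→SP-3) × (SP-2→SP-4) = (3479, -16848.3, 65189).
So ∂z/∂E = −n_x/n_z = −0.05337 and ∂z/∂N = −n_y/n_z = 0.25845.
Intercept c from SP-2: 225.6 + 18.95 − 35.41 = 209.14.
At (454, 123): z = −24.2 + 31.8 + 209.14 = 216.7 m.

217 m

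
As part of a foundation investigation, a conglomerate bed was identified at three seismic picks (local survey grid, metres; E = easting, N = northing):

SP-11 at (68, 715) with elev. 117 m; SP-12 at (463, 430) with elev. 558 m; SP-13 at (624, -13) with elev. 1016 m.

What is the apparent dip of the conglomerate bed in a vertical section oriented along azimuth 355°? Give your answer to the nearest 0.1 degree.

Let the plane be z = a·E + b·N + c.
SP-12−SP-11: 395a − 285b = 441;  SP-13−SP-11: 556a − 728b = 899.
Solving gives a = 0.50219, b = −0.85135.
Unit vector along 355° is (sin 355°, cos 355°) = (-0.0872, 0.9962).
Slope in that direction = a·(-0.0872) + b·(0.9962) = −0.89188.
Apparent dip = arctan|0.89188| = 41.7° (true dip is 44.7°, so apparent ≤ true as expected).

41.7°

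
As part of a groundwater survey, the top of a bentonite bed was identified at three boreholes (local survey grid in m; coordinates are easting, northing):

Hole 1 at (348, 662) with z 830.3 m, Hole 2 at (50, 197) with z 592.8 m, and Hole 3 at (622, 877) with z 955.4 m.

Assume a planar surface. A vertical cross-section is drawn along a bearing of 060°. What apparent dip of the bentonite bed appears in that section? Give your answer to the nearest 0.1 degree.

17.6°

Two edge vectors: Hole 1→Hole 2 = (-298, -465, -237.5), Hole 1→Hole 3 = (274, 215, 125.1).
Normal n = (Hole 1→Hole 2) × (Hole 1→Hole 3) = (-7109, -27795.2, 63340).
So ∂z/∂easting = −n_x/n_z = 0.11224 and ∂z/∂northing = −n_y/n_z = 0.43883.
Unit vector along 060° is (sin 60°, cos 60°) = (0.8660, 0.5000).
Slope in that direction = a·(0.8660) + b·(0.5000) = 0.31661.
Apparent dip = arctan|0.31661| = 17.6° (true dip is 24.4°, so apparent ≤ true as expected).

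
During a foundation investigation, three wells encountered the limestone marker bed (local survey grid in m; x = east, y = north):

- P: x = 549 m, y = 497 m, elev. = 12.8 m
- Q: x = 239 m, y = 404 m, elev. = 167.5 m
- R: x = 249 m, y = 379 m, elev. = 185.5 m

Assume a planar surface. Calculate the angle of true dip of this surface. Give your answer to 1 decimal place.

Two edge vectors: P→Q = (-310, -93, 154.7), P→R = (-300, -118, 172.7).
Normal n = (P→Q) × (P→R) = (2193.5, 7127, 8680).
So ∂z/∂x = −n_x/n_z = −0.25271 and ∂z/∂y = −n_y/n_z = −0.82108.
Gradient magnitude |∇z| = √(a² + b²) = √(0.06386 + 0.67418) = 0.85909.
True dip = arctan(0.85909) = 40.7°, dipping toward NNE (azimuth ≈ 017°).

40.7°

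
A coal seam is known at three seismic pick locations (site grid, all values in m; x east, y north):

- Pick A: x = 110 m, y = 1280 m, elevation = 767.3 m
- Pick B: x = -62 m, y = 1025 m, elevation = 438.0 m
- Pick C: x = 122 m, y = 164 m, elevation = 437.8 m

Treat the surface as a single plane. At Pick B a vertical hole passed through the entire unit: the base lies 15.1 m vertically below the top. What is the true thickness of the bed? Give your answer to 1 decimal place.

8.4 m

Two edge vectors: Pick A→Pick B = (-172, -255, -329.3), Pick A→Pick C = (12, -1116, -329.5).
Normal n = (Pick A→Pick B) × (Pick A→Pick C) = (-283476.3, -60625.6, 195012).
So ∂z/∂x = −n_x/n_z = 1.45364 and ∂z/∂y = −n_y/n_z = 0.31088.
|∇z| = √(a²+b²) = 1.48651, so dip δ = arctan(1.48651) = 56.07°.
True thickness = vertical thickness × cos δ = 15.1 × cos 56.07° = 8.4 m.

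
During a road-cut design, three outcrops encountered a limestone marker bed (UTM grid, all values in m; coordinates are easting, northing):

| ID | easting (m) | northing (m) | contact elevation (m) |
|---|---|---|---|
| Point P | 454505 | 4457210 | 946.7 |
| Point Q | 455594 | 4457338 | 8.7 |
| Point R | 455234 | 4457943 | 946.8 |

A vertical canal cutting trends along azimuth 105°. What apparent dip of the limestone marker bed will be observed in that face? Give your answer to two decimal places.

50.04°

Let the plane be z = a·easting + b·northing + c.
Point Q−Point P: 1089a + 128b = −938;  Point R−Point P: 729a + 733b = 0.1.
Solving gives a = −0.97538, b = 0.97019.
Unit vector along 105° is (sin 105°, cos 105°) = (0.9659, -0.2588).
Slope in that direction = a·(0.9659) + b·(-0.2588) = −1.19324.
Apparent dip = arctan|1.19324| = 50.04° (true dip is 54.0°, so apparent ≤ true as expected).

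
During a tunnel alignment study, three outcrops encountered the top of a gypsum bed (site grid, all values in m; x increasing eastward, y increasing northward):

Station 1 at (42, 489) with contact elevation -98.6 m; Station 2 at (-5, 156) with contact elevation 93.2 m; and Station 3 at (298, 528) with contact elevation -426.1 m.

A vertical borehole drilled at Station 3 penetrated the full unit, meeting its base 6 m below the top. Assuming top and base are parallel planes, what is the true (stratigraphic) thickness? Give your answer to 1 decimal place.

3.7 m

Two edge vectors: Station 1→Station 2 = (-47, -333, 191.8), Station 1→Station 3 = (256, 39, -327.5).
Normal n = (Station 1→Station 2) × (Station 1→Station 3) = (101577.3, 33708.3, 83415).
So ∂z/∂x = −n_x/n_z = −1.21773 and ∂z/∂y = −n_y/n_z = −0.40410.
|∇z| = √(a²+b²) = 1.28303, so dip δ = arctan(1.28303) = 52.07°.
True thickness = vertical thickness × cos δ = 6 × cos 52.07° = 3.7 m.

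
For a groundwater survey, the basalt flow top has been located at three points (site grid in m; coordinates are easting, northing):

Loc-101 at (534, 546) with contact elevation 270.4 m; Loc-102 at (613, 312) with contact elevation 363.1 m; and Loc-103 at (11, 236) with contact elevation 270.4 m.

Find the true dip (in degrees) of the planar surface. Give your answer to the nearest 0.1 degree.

21.0°

Let the plane be z = a·easting + b·northing + c.
Loc-102−Loc-101: 79a − 234b = 92.7;  Loc-103−Loc-101: −523a − 310b = 0.
Solving gives a = 0.19566, b = −0.33010.
Gradient magnitude |∇z| = √(a² + b²) = √(0.03828 + 0.10896) = 0.38373.
True dip = arctan(0.38373) = 21.0°, dipping toward NNW (azimuth ≈ 329°).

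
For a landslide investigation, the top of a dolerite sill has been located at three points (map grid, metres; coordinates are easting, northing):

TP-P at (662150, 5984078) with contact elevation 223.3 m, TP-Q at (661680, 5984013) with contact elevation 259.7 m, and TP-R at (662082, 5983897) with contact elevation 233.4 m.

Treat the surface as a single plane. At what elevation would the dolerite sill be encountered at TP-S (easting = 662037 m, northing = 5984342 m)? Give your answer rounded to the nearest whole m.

Let the plane be z = a·easting + b·northing + c.
TP-Q−TP-P: −470a − 65b = 36.4;  TP-R−TP-P: −68a − 181b = 10.1.
Solving gives a = −0.07355115, b = −0.02816863.
Then c = 223.3 − a·662150 − b·5984078 = 217488.47.
At (662037, 5984342): z = −48693.6 − 168570.7 + 217488.47 = 224.2 m.

224 m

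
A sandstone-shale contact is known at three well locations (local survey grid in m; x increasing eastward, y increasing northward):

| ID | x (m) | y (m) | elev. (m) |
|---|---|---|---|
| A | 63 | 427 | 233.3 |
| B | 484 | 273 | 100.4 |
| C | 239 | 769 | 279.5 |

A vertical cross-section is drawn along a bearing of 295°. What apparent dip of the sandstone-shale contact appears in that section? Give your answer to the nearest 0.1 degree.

Two edge vectors: A→B = (421, -154, -132.9), A→C = (176, 342, 46.2).
Normal n = (A→B) × (A→C) = (38337, -42840.6, 171086).
So ∂z/∂x = −n_x/n_z = −0.22408 and ∂z/∂y = −n_y/n_z = 0.25040.
Unit vector along 295° is (sin 295°, cos 295°) = (-0.9063, 0.4226).
Slope in that direction = a·(-0.9063) + b·(0.4226) = 0.30891.
Apparent dip = arctan|0.30891| = 17.2° (true dip is 18.6°, so apparent ≤ true as expected).

17.2°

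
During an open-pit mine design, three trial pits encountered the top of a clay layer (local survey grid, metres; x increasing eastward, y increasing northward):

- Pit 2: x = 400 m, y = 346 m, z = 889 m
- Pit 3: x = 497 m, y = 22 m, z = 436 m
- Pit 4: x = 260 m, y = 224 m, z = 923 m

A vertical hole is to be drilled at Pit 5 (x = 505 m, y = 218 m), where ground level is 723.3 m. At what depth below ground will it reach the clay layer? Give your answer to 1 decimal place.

90.5 m

Let the plane be z = a·x + b·y + c.
Pit 3−Pit 2: 97a − 324b = −453;  Pit 4−Pit 2: −140a − 122b = 34.
Solving gives a = −1.15890, b = 1.05119.
Then c = 889 − a·400 − b·346 = 988.85.
At (505, 218): z_contact = −585.24 + 229.16 + 988.85 = 632.76 m.
Depth below ground = 723.3 − 632.76 = 90.5 m.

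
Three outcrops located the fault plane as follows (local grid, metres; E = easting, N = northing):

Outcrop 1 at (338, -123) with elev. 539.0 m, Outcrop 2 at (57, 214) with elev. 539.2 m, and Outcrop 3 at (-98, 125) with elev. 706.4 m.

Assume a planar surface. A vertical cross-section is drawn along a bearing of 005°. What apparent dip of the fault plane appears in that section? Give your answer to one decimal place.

33.8°

Two edge vectors: Outcrop 1→Outcrop 2 = (-281, 337, 0.2), Outcrop 1→Outcrop 3 = (-436, 248, 167.4).
Normal n = (Outcrop 1→Outcrop 2) × (Outcrop 1→Outcrop 3) = (56364.2, 46952.2, 77244).
So ∂z/∂E = −n_x/n_z = −0.72969 and ∂z/∂N = −n_y/n_z = −0.60784.
Unit vector along 005° is (sin 5°, cos 5°) = (0.0872, 0.9962).
Slope in that direction = a·(0.0872) + b·(0.9962) = −0.66913.
Apparent dip = arctan|0.66913| = 33.8° (true dip is 43.5°, so apparent ≤ true as expected).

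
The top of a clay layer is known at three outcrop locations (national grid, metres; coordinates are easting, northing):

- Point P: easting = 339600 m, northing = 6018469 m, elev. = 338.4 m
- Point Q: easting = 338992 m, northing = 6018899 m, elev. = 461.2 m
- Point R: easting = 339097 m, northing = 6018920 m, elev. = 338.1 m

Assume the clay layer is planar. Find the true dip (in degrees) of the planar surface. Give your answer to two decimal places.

55.15°

Let the plane be z = a·easting + b·northing + c.
Point Q−Point P: −608a + 430b = 122.8;  Point R−Point P: −503a + 451b = −0.3.
Solving gives a = −0.95846, b = −1.06963.
Gradient magnitude |∇z| = √(a² + b²) = √(0.91864 + 1.14411) = 1.43623.
True dip = arctan(1.43623) = 55.15°, dipping toward NE (azimuth ≈ 042°).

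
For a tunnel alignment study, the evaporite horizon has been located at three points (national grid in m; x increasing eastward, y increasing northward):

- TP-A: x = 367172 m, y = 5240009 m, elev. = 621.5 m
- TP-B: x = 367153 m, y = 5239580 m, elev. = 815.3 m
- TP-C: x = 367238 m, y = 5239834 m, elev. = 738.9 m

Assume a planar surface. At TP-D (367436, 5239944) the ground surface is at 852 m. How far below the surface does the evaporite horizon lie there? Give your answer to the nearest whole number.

62 m

Let the plane be z = a·x + b·y + c.
TP-B−TP-A: −19a − 429b = 193.8;  TP-C−TP-A: 66a − 175b = 117.4.
Solving gives a = 0.51991529, b = −0.47477480.
Then c = 621.5 − a·367172 − b·5240009 = 2297547.40.
At (367436, 5239944): z_contact = 191035.6 − 2487793.4 + 2297547.40 = 789.6 m.
Depth below ground = 852 − 789.6 = 62 m.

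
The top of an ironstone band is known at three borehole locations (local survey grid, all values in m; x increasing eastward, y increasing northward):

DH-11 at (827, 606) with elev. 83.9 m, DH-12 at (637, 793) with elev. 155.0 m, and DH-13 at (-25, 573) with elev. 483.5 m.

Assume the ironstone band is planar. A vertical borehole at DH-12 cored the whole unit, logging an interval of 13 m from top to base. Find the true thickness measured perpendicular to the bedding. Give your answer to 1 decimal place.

Let the plane be z = a·x + b·y + c.
DH-12−DH-11: −190a + 187b = 71.1;  DH-13−DH-11: −852a − 33b = 399.6.
Solving gives a = −0.46542, b = −0.09268.
|∇z| = √(a²+b²) = 0.47456, so dip δ = arctan(0.47456) = 25.39°.
True thickness = vertical thickness × cos δ = 13 × cos 25.39° = 11.7 m.

11.7 m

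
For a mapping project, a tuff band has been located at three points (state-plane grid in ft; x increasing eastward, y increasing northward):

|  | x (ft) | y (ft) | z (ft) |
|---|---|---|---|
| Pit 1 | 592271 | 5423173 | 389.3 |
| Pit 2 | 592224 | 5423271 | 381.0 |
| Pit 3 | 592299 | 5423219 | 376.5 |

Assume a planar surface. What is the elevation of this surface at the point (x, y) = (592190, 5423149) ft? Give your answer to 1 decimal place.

Let the plane be z = a·x + b·y + c.
Pit 2−Pit 1: −47a + 98b = −8.3;  Pit 3−Pit 1: 28a + 46b = −12.8.
Solving gives a = −0.177863840, b = −0.169995923.
Then c = 389.3 − a·592271 − b·5423173 = 1027650.20.
At (592190, 5423149): z = −105329.2 − 921913.2 + 1027650.20 = 407.8 ft.

407.8 ft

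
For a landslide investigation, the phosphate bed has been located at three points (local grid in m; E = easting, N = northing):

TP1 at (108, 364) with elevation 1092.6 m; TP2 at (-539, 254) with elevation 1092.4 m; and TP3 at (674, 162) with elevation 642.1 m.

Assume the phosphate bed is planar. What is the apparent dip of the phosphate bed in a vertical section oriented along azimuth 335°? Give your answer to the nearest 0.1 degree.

55.9°

Two edge vectors: TP1→TP2 = (-647, -110, -0.2), TP1→TP3 = (566, -202, -450.5).
Normal n = (TP1→TP2) × (TP1→TP3) = (49514.6, -291586.7, 192954).
So ∂z/∂E = −n_x/n_z = −0.25661 and ∂z/∂N = −n_y/n_z = 1.51117.
Unit vector along 335° is (sin 335°, cos 335°) = (-0.4226, 0.9063).
Slope in that direction = a·(-0.4226) + b·(0.9063) = 1.47804.
Apparent dip = arctan|1.47804| = 55.9° (true dip is 56.9°, so apparent ≤ true as expected).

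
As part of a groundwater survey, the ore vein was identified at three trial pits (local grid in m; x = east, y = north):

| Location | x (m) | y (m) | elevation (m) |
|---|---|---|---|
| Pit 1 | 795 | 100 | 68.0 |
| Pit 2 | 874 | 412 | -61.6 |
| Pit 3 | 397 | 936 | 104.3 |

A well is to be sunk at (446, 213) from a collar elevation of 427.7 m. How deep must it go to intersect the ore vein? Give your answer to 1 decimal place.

169.1 m

Let the plane be z = a·x + b·y + c.
Pit 2−Pit 1: 79a + 312b = −129.6;  Pit 3−Pit 1: −398a + 836b = 36.3.
Solving gives a = −0.62912, b = −0.25609.
Then c = 68 − a·795 − b·100 = 593.76.
At (446, 213): z_contact = −280.59 − 54.55 + 593.76 = 258.62 m.
Depth below ground = 427.7 − 258.62 = 169.1 m.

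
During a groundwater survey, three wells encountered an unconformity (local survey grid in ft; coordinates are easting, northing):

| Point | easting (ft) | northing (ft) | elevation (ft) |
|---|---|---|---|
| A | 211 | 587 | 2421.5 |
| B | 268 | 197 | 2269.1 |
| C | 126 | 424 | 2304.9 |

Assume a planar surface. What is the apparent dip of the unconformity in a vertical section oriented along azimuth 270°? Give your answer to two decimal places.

25.93°

Let the plane be z = a·easting + b·northing + c.
B−A: 57a − 390b = −152.4;  C−A: −85a − 163b = −116.6.
Solving gives a = 0.48615, b = 0.46182.
Unit vector along 270° is (sin 270°, cos 270°) = (-1.0000, -0.0000).
Slope in that direction = a·(-1.0000) + b·(-0.0000) = −0.48615.
Apparent dip = arctan|0.48615| = 25.93° (true dip is 33.8°, so apparent ≤ true as expected).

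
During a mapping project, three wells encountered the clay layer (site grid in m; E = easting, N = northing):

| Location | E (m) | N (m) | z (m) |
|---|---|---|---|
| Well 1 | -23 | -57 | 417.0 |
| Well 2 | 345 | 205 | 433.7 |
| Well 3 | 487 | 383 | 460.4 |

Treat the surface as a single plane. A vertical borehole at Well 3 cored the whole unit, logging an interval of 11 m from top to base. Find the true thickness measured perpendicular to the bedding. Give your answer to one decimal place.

10.5 m

Two edge vectors: Well 1→Well 2 = (368, 262, 16.7), Well 1→Well 3 = (510, 440, 43.4).
Normal n = (Well 1→Well 2) × (Well 1→Well 3) = (4022.8, -7454.2, 28300).
So ∂z/∂E = −n_x/n_z = −0.14215 and ∂z/∂N = −n_y/n_z = 0.26340.
|∇z| = √(a²+b²) = 0.29931, so dip δ = arctan(0.29931) = 16.66°.
True thickness = vertical thickness × cos δ = 11 × cos 16.66° = 10.5 m.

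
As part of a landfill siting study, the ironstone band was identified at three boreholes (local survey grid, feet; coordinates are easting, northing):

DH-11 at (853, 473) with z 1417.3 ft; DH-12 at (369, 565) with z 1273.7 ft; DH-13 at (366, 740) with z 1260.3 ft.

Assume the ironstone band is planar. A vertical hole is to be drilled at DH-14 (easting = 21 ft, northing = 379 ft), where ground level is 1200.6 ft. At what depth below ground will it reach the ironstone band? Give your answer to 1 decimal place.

Two edge vectors: DH-11→DH-12 = (-484, 92, -143.6), DH-11→DH-13 = (-487, 267, -157).
Normal n = (DH-11→DH-12) × (DH-11→DH-13) = (23897.2, -6054.8, -84424).
So ∂z/∂easting = −n_x/n_z = 0.28306 and ∂z/∂northing = −n_y/n_z = −0.07172.
Intercept c from DH-11: 1417.3 − 241.45 + 33.92 = 1209.77.
At (21, 379): z_contact = 5.94 − 27.18 + 1209.77 = 1188.53 ft.
Depth below ground = 1200.6 − 1188.53 = 12.1 ft.

12.1 ft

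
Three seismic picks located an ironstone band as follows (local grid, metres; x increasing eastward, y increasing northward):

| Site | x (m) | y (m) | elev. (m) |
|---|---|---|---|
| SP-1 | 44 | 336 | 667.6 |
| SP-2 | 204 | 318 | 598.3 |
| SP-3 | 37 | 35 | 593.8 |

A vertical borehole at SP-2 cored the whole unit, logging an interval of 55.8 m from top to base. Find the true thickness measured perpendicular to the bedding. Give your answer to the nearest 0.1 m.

Let the plane be z = a·x + b·y + c.
SP-2−SP-1: 160a − 18b = −69.3;  SP-3−SP-1: −7a − 301b = −73.8.
Solving gives a = −0.40448, b = 0.25459.
|∇z| = √(a²+b²) = 0.47794, so dip δ = arctan(0.47794) = 25.54°.
True thickness = vertical thickness × cos δ = 55.8 × cos 25.54° = 50.3 m.

50.3 m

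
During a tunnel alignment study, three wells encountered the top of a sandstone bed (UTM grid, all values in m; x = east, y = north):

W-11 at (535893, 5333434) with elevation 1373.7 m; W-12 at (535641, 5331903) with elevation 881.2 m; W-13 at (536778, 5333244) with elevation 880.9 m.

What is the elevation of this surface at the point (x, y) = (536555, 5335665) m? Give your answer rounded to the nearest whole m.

1953 m

Let the plane be z = a·x + b·y + c.
W-12−W-11: −252a − 1531b = −492.5;  W-13−W-11: 885a − 190b = −492.8.
Solving gives a = −0.47112542, b = 0.39923162.
Then c = 1373.7 − a·535893 − b·5333434 = −1875428.96.
At (536555, 5335665): z = −252784.7 + 2130166.2 − 1875428.96 = 1952.5 m.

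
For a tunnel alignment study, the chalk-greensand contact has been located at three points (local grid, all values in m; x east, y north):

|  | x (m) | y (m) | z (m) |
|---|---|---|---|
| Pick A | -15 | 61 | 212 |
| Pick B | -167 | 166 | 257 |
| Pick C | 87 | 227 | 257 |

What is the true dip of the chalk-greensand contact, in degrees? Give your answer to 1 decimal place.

Two edge vectors: Pick A→Pick B = (-152, 105, 45), Pick A→Pick C = (102, 166, 45).
Normal n = (Pick A→Pick B) × (Pick A→Pick C) = (-2745, 11430, -35942).
So ∂z/∂x = −n_x/n_z = −0.07637 and ∂z/∂y = −n_y/n_z = 0.31801.
Gradient magnitude |∇z| = √(a² + b²) = √(0.00583 + 0.10113) = 0.32705.
True dip = arctan(0.32705) = 18.1°, dipping toward SSE (azimuth ≈ 166°).

18.1°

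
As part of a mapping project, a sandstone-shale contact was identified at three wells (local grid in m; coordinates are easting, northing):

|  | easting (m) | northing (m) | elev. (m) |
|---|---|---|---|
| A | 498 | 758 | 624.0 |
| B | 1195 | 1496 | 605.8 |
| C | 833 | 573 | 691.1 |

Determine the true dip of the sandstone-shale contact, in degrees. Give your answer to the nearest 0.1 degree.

Let the plane be z = a·easting + b·northing + c.
B−A: 697a + 738b = −18.2;  C−A: 335a − 185b = 67.1.
Solving gives a = 0.12269, b = −0.14053.
Gradient magnitude |∇z| = √(a² + b²) = √(0.01505 + 0.01975) = 0.18656.
True dip = arctan(0.18656) = 10.6°, dipping toward NW (azimuth ≈ 319°).

10.6°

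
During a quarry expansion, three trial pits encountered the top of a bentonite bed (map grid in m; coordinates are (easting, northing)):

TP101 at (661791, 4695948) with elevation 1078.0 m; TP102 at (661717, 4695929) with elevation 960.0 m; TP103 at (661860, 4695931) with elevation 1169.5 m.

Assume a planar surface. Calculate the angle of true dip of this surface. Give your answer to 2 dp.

Let the plane be z = a·E + b·N + c.
TP102−TP101: −74a − 19b = −118;  TP103−TP101: 69a − 17b = 91.5.
Solving gives a = 1.45757, b = 0.53367.
Gradient magnitude |∇z| = √(a² + b²) = √(2.12451 + 0.28480) = 1.55220.
True dip = arctan(1.55220) = 57.21°, dipping toward WSW (azimuth ≈ 250°).

57.21°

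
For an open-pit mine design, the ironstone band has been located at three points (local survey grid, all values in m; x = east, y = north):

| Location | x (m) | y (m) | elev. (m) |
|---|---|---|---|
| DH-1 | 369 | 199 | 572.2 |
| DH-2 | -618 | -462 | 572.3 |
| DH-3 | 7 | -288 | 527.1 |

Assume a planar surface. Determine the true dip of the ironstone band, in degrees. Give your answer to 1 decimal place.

Let the plane be z = a·x + b·y + c.
DH-2−DH-1: −987a − 661b = 0.1;  DH-3−DH-1: −362a − 487b = −45.1.
Solving gives a = −0.12370, b = 0.18456.
Gradient magnitude |∇z| = √(a² + b²) = √(0.01530 + 0.03406) = 0.22218.
True dip = arctan(0.22218) = 12.5°, dipping toward SE (azimuth ≈ 146°).

12.5°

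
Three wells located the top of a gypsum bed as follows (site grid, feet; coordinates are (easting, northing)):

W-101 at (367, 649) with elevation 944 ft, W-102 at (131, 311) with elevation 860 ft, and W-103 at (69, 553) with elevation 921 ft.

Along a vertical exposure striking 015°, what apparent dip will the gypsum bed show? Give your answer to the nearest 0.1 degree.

Let the plane be z = a·E + b·N + c.
W-102−W-101: −236a − 338b = −84;  W-103−W-101: −298a − 96b = −23.
Solving gives a = −0.00371, b = 0.25111.
Unit vector along 015° is (sin 15°, cos 15°) = (0.2588, 0.9659).
Slope in that direction = a·(0.2588) + b·(0.9659) = 0.24160.
Apparent dip = arctan|0.24160| = 13.6° (true dip is 14.1°, so apparent ≤ true as expected).

13.6°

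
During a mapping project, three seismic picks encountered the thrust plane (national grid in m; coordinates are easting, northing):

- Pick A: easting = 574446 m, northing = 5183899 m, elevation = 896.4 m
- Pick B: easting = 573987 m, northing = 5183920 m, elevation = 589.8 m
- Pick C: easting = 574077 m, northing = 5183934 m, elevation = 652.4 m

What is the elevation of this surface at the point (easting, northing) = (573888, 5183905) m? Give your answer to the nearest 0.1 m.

521.0 m

Two edge vectors: Pick A→Pick B = (-459, 21, -306.6), Pick A→Pick C = (-369, 35, -244).
Normal n = (Pick A→Pick B) × (Pick A→Pick C) = (5607, 1139.4, -8316).
So ∂z/∂easting = −n_x/n_z = 0.674242424 and ∂z/∂northing = −n_y/n_z = 0.137012987.
Intercept c from Pick A: 896.4 − 387315.86 − 710261.49 = −1096680.95.
At (573888, 5183905): z = 386939.6 + 710262.3 − 1096680.95 = 521.0 m.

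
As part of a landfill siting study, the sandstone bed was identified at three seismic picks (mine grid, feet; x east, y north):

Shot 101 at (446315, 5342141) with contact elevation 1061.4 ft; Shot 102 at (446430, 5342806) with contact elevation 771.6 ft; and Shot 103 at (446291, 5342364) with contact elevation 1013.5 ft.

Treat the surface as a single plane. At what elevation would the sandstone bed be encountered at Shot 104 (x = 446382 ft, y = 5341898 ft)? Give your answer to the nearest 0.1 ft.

1081.4 ft

Two edge vectors: Shot 101→Shot 102 = (115, 665, -289.8), Shot 101→Shot 103 = (-24, 223, -47.9).
Normal n = (Shot 101→Shot 102) × (Shot 101→Shot 103) = (32771.9, 12463.7, 41605).
So ∂z/∂x = −n_x/n_z = −0.787691383 and ∂z/∂y = −n_y/n_z = −0.299572167.
Intercept c from Shot 101: 1061.4 + 351558.48 + 1600356.75 = 1952976.63.
At (446382, 5341898): z = −351611.3 − 1600284.0 + 1952976.63 = 1081.4 ft.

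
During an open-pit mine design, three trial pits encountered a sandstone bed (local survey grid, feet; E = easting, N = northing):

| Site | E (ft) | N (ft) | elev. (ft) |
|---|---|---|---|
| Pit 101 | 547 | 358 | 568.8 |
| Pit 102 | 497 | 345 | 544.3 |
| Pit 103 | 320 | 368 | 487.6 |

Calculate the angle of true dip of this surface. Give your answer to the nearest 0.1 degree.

Two edge vectors: Pit 101→Pit 102 = (-50, -13, -24.5), Pit 101→Pit 103 = (-227, 10, -81.2).
Normal n = (Pit 101→Pit 102) × (Pit 101→Pit 103) = (1300.6, 1501.5, -3451).
So ∂z/∂E = −n_x/n_z = 0.37688 and ∂z/∂N = −n_y/n_z = 0.43509.
Gradient magnitude |∇z| = √(a² + b²) = √(0.14204 + 0.18930) = 0.57562.
True dip = arctan(0.57562) = 29.9°, dipping toward SW (azimuth ≈ 221°).

29.9°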